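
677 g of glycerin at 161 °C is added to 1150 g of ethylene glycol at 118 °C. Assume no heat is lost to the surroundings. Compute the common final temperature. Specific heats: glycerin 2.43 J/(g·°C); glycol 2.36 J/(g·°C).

T_f = Σ m_i c_i T_i / Σ m_i c_i:
T_f = (1645.1×161 + 2714×118) / (1645.1 + 2714)
    = 585115 / 4359.1 ≈ 134.23 °C

T_f ≈ 134.2 °C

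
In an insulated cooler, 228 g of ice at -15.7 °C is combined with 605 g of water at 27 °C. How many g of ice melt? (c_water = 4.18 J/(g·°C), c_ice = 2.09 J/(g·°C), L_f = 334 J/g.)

m_melted ≈ 182 g

Cooling the water to 0 °C releases 605·4.18·27 = 68280 J.
Of that, 228·2.09·15.7 = 7481.4 J goes to bring the ice to 0 °C, leaving 60799 J.
Melting all 228 g of ice would need 228·334 = 76152 J.
Since 60799 < 76152 J, not all the ice melts; equilibrium is at 0 °C.
Mass melted = 60799/334 ≈ 182 g.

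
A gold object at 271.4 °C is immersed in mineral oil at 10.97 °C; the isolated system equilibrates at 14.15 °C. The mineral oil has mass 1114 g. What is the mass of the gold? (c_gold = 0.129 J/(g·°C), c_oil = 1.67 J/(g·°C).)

m ≈ 178 g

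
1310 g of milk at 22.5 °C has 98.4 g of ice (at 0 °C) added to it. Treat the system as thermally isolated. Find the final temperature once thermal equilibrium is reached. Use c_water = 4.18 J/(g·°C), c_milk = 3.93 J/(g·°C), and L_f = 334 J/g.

Heat gained plus heat lost sum to zero:
melt ice: 98.4×334 = 32866; meltwater 0→T: 98.4×4.18×T = 411.31 T; milk cools: 1310×3.93×(T − 22.5) = 5148.3(T − 22.5)
5559.6 T = 115837 − 32866 = 82971
T ≈ 14.92 °C (positive, so assuming full melt was valid).

T_f ≈ 14.9 °C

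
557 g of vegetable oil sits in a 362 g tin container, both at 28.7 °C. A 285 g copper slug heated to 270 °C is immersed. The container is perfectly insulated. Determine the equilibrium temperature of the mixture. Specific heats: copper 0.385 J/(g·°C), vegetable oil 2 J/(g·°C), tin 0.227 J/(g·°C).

Taking heat into each body as positive, Σ m c ΔT = 0:
285×0.385×(T − 270) + 557×2×(T − 28.7) + 362×0.227×(T − 28.7) = 0
109.73(T − 270) + 1114(T − 28.7) + 82.17(T − 28.7) = 0
1305.9 T = 63956
T = 63956/1305.9 ≈ 48.97 °C

T_f ≈ 49.0 °C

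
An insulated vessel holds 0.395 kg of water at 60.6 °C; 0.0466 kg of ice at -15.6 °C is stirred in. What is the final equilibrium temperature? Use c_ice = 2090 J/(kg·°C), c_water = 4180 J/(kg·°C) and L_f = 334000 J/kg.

Net heat exchanged in the isolated system is zero:
warm ice to 0 °C: 0.0466×2090×(0 − (-15.6)) = 1519.3
  latent heat to melt: 0.0466×334000 = 15564
  meltwater 0→T: 0.0466×4180×T = 194.79 T
  water: 1651.1(T − 60.6)
1845.9 T = 100057 − 17084 = 82973
T ≈ 44.95 °C. Since T > 0 °C, the all-ice-melts assumption holds.

T_f ≈ 45.0 °C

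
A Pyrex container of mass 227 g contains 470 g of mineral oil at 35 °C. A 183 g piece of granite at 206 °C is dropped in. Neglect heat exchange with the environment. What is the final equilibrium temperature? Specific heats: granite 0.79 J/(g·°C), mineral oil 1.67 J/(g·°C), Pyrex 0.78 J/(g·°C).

T_f ≈ 57.3 °C

Setting the total heat transfer to zero:
183·0.79·(T − 206) + 470·1.67·(T − 35) + 227·0.78·(T − 35) = 0
144.57(T − 206) + 784.9(T − 35) + 177.06(T − 35) = 0
1106.5 T = 63450
T = 63450 / 1106.5 = 57.3 °C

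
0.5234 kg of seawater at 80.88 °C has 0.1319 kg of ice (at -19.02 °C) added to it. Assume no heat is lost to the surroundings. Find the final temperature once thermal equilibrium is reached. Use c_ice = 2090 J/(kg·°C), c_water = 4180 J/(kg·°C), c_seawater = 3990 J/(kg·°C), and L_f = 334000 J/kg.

T_f ≈ 45.3 °C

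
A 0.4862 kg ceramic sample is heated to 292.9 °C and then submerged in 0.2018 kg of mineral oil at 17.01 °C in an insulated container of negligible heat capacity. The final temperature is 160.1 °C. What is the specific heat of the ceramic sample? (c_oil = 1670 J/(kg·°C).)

m_s c (T_s − T_f) = m_oil c_oil (T_f − T_0):
0.4862·c·(292.9 − 160.1) = 0.2018·1670·(160.1 − 17.01)
64.57 c = 48222  ⇒  c ≈ 746.9 J/(kg·°C)

c ≈ 747 J/(kg·°C)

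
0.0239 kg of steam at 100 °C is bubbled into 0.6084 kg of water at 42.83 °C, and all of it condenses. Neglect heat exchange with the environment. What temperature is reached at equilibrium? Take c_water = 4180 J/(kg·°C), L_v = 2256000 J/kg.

T_f ≈ 65.4 °C

Let T be the final temperature. ΣQ_i = 0:
steam→water at 100 °C releases m L_v = 0.0239·2256000 = 53918
  condensed water 100 °C→T: 99.9(T − 100)
  original water: 2543.1(T − 42.83)
2643 T = 53918 + 9990.2 + 108921 = 172830
T ≈ 65.39 °C (< 100 °C, so full condensation is consistent).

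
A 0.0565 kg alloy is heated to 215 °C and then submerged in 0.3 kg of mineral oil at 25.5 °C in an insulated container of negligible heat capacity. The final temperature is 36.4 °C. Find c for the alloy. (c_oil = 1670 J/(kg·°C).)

c ≈ 541 J/(kg·°C)

Energy conservation, ΣQ = 0:
0.0565×c×(36.4 − 215) + 0.3×1670×(36.4 − 25.5) = 0
-10.09 c = -5460.9
c = -5460.9/-10.09 ≈ 541.2 J/(kg·°C)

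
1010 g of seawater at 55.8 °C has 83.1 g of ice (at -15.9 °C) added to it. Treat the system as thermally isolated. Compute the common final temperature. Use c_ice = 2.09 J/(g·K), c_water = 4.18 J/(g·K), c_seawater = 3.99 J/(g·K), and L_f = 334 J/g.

Let T be the final temperature. ΣQ_i = 0:
ice -15.9→0 °C: 83.1·2.09·15.9 = 2761.5
  latent heat to melt: 83.1·334 = 27755
  warm the meltwater: 347.36 T
  seawater: 4029.9(T − 55.8)
4377.3 T = 224868 − 30517 = 194352
T ≈ 44.40 °C. Since T > 0 °C, the all-ice-melts assumption holds.

T_f ≈ 44.4 °C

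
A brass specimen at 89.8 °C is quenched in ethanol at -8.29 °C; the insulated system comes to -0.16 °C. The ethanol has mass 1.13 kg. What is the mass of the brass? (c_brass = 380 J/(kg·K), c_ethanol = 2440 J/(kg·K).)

m ≈ 0.656 kg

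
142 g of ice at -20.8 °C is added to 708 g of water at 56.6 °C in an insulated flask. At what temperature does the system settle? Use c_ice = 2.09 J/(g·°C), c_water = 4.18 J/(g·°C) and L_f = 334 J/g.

Conservation of energy gives ΣQ = 0:
warm ice to 0 °C: 142×2.09×(0 − (-20.8)) = 6173
  latent heat to melt: 142×334 = 47428
  meltwater 0→T: 142×4.18×T = 593.56 T
  water: 2959.4(T − 56.6)
3553 T = 167504 − 53601 = 113903
T ≈ 32.06 °C — above 0 °C, consistent with complete melting.

T_f ≈ 32.1 °C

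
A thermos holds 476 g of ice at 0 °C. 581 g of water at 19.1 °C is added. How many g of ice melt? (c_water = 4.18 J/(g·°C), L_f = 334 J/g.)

Water can give up m c ΔT = 581×4.18×19.1 = 46386 J before reaching 0 °C.
Melting all 476 g of ice would need 476×334 = 158984 J.
That's not enough to melt it all — equilibrium is at 0 °C with ice remaining.
m_melted×334 = 46386  ⇒  m_melted ≈ 138.9 g.

m_melted ≈ 139 g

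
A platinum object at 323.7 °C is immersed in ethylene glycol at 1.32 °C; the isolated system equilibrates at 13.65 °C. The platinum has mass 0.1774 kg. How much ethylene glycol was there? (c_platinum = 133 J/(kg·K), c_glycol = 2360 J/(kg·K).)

m ≈ 0.251 kg

Setting the total heat transfer to zero:
0.1774·133·(13.65 − 323.7) + m·2360·(13.65 − 1.32) = 0
29099 m = 7315.4
m = 7315.4/29099 ≈ 0.2514 kg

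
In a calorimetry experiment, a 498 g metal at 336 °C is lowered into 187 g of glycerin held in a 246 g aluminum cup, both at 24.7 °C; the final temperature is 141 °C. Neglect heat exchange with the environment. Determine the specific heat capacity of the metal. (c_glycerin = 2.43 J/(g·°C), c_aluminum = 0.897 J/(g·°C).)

Heat gained plus heat lost sum to zero:
498·c·(141 − 336) + 187·2.43·(141 − 24.7) + 246·0.897·(141 − 24.7) = 0
-97110 c = -78511
c = -78511/-97110 ≈ 0.8085 J/(g·°C)

c ≈ 0.808 J/(g·°C)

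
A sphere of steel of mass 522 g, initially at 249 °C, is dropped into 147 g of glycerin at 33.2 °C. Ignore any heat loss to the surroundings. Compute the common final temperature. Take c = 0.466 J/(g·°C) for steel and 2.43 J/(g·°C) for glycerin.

T_f = Σ m_i c_i T_i / Σ m_i c_i:
T_f = (243.25×249 + 357.21×33.2) / (243.25 + 357.21)
    = 72429 / 600.46 ≈ 120.62 °C

T_f ≈ 120.6 °C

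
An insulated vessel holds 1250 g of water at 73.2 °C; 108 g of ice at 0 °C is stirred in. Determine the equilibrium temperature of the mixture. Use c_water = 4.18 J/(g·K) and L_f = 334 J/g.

Sum of m c ΔT and latent-heat terms is zero:
melt ice: 108×334 = 36072
  warm the meltwater: 451.44 T
  water: 5225(T − 73.2)
5676.4 T = 382470 − 36072 = 346398
T ≈ 61.02 °C (positive, so assuming full melt was valid).

T_f ≈ 61.0 °C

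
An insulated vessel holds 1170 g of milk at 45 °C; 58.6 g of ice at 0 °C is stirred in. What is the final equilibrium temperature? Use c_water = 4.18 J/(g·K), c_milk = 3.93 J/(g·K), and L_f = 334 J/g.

T_f ≈ 38.7 °C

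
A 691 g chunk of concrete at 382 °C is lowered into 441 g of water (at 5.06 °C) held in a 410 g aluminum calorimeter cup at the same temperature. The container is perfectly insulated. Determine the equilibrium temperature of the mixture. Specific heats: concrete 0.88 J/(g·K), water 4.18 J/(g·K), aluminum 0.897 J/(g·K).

Heat gained plus heat lost sum to zero:
691*0.88*(T − 382) + 441*4.18*(T − 5.06) + 410*0.897*(T − 5.06) = 0
2819.2 T = 243475
T = 243475 / 2819.2 = 86.4 °C

T_f ≈ 86.4 °C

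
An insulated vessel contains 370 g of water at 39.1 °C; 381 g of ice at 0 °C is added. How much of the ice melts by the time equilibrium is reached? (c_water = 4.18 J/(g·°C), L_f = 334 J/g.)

m_melted ≈ 181 g

Cooling the water to 0 °C releases 370×4.18×39.1 = 60472 J.
Melting all 381 g of ice would need 381×334 = 127254 J.
Since 60472 < 127254 J, not all the ice melts; equilibrium is at 0 °C.
Mass melted = 60472/334 ≈ 181.1 g.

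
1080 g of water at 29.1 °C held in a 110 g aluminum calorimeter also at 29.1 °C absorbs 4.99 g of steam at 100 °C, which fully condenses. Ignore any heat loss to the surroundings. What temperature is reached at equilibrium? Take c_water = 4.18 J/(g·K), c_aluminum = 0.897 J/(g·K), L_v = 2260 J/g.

T_f ≈ 31.9 °C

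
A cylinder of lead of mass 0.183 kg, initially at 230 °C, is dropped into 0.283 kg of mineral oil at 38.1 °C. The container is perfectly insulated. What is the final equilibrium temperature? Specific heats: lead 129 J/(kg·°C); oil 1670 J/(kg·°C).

T_f ≈ 47.2 °C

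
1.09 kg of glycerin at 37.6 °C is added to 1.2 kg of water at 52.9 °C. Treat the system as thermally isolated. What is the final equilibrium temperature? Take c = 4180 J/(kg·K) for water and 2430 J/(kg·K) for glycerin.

T_f ≈ 47.6 °C

With ΣQ=0 the equilibrium temperature is the m·c-weighted mean:
T_f = (5016×52.9 + 2648.7×37.6) / (5016 + 2648.7)
    = 364938 / 7664.7 ≈ 47.61 °C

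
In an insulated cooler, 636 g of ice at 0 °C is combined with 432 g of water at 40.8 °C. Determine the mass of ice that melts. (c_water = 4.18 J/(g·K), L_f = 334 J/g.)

m_melted ≈ 221 g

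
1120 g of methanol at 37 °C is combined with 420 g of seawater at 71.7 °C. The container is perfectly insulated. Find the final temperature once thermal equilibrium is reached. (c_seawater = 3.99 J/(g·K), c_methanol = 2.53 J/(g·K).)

T_f ≈ 49.9 °C

Set heat shed by the hot body equal to heat absorbed by the cold body:
420×3.99×(71.7 − T) = 1120×2.53×(T − 37)
1675.8(71.7 − T) = 2833.6(T − 37)
4509.4 T = 224998  ⇒  T ≈ 49.90 °C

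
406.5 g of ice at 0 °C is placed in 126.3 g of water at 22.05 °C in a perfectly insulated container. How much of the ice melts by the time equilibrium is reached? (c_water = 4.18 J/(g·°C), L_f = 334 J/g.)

Heat available from the water dropping to 0 °C: 126.3·4.18·22.05 = 11641 J.
Fully melting the ice requires m_ice L_f = 406.5·334 = 135771 J.
Since 11641 < 135771 J, not all the ice melts; equilibrium is at 0 °C.
m_melt = 11641 / L_f = 34.85 g.

m_melted ≈ 34.9 g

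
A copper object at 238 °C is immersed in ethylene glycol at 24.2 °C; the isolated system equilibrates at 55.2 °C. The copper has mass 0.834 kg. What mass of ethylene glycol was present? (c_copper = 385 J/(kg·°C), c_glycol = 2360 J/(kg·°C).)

m ≈ 0.802 kg

Heat gained plus heat lost sum to zero:
0.834·385·(55.2 − 238) + m·2360·(55.2 − 24.2) = 0
73160 m = 58695
m = 58695/73160 ≈ 0.8023 kg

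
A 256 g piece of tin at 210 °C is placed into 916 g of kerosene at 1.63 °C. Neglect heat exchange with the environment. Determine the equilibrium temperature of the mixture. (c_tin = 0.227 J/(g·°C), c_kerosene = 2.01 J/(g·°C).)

|Q_tin| = |Q_kerosene|:
256·0.227·(210 − T) = 916·2.01·(T − 1.63)
58.11(210 − T) = 1841.2(T − 1.63)
1899.3 T = 15205  ⇒  T ≈ 8.01 °C

T_f ≈ 8.0 °C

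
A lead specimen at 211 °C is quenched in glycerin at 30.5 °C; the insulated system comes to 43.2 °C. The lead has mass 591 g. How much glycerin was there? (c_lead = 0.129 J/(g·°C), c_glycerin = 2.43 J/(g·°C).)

m ≈ 415 g

Heat lost by the lead = heat gained by the glycerin:
591·0.129·(211 − 43.2) = m·2.43·(43.2 − 30.5)
30.86 m = 12793  ⇒  m ≈ 414.5 g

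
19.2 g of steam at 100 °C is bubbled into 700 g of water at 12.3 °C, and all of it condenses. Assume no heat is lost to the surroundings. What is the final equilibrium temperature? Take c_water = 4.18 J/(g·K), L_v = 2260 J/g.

Net heat exchanged in the isolated system is zero:
condense steam: −19.2·2260 = −43392
  condensate cools 100→T: 19.2·4.18·(T − 100) = 80.26(T − 100)
  original water: 2926(T − 12.3)
3006.3 T = 43392 + 8025.6 + 35990 = 87407
T ≈ 29.08 °C (< 100 °C, so full condensation is consistent).

T_f ≈ 29.1 °C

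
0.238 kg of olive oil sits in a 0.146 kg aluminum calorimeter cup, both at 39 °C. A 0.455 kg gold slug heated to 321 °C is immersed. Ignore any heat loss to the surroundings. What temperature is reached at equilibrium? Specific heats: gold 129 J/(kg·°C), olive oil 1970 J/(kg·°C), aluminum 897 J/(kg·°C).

T_f ≈ 64.1 °C

Setting the total heat transfer to zero:
0.455·129·(T − 321) + 0.238·1970·(T − 39) + 0.146·897·(T − 39) = 0
58.7(T − 321) + 468.86(T − 39) + 130.96(T − 39) = 0
(58.7 + 468.86 + 130.96) T = 58.7·321 + 468.86·39 + 130.96·39
T = 42234/658.52 ≈ 64.14 °C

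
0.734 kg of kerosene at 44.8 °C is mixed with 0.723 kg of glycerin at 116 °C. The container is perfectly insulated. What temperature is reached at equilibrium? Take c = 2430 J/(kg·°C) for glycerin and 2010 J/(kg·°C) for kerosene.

T_f ≈ 83.5 °C

T_f = Σ m_i c_i T_i / Σ m_i c_i:
T_f = (1756.9*116 + 1475.3*44.8) / (1756.9 + 1475.3)
    = 269894 / 3232.2 ≈ 83.50 °C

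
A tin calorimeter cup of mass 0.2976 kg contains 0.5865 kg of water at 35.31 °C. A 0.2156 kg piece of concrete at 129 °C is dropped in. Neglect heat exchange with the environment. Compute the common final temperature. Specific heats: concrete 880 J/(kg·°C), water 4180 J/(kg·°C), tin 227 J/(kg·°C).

Let T be the final temperature. ΣQ_i = 0:
0.2156×880×(T − 129) + 0.5865×4180×(T − 35.31) + 0.2976×227×(T − 35.31) = 0
189.73(T − 129) + 2451.6(T − 35.31) + 67.56(T − 35.31) = 0
(189.73 + 2451.6 + 67.56) T = 189.73×129 + 2451.6×35.31 + 67.56×35.31
T = 113425/2708.9 ≈ 41.87 °C

T_f ≈ 41.9 °C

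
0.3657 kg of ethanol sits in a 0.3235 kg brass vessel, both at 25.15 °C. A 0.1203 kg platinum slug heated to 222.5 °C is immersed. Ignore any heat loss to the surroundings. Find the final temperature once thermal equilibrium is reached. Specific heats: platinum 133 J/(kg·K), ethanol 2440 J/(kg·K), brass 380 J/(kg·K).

T_f ≈ 28.2 °C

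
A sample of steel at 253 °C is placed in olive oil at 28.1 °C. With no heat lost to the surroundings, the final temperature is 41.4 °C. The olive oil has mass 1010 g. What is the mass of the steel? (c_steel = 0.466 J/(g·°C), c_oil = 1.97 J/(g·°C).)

m ≈ 268 g

Taking heat into each body as positive, Σ m c ΔT = 0:
m×0.466×(41.4 − 253) + 1010×1.97×(41.4 − 28.1) = 0
-98.61 m = -26463
m = -26463/-98.61 ≈ 268.4 g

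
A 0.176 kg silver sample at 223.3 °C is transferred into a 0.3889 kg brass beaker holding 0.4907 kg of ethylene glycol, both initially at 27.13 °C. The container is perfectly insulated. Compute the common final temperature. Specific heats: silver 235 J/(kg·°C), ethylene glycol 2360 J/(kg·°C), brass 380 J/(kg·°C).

T_f ≈ 33.2 °C

Conservation of energy gives ΣQ = 0:
0.176×235×(T − 223.3) + 0.4907×2360×(T − 27.13) + 0.3889×380×(T − 27.13) = 0
(41.36 + 1158.1 + 147.78) T = 41.36×223.3 + 1158.1×27.13 + 147.78×27.13
T = 44663/1347.2 ≈ 33.15 °C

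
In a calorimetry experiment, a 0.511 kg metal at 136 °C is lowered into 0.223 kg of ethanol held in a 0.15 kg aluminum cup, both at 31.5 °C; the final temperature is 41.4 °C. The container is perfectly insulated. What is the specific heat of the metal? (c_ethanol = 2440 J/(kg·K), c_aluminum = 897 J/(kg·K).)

c ≈ 139 J/(kg·K)

Let T be the final temperature. ΣQ_i = 0:
0.511×c×(41.4 − 136) + 0.223×2440×(41.4 − 31.5) + 0.15×897×(41.4 − 31.5) = 0
-48.34 c = -6718.8
c = -6718.8/-48.34 ≈ 139 J/(kg·K)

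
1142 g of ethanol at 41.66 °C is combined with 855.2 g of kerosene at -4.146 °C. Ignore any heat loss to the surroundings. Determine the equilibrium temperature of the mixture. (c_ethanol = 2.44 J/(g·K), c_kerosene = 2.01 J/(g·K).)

With ΣQ=0 the equilibrium temperature is the m·c-weighted mean:
T_f = (2786.5·41.66 + 1719·(-4.146)) / (2786.5 + 1719)
    = 108958 / 4505.4 ≈ 24.18 °C

T_f ≈ 24.2 °C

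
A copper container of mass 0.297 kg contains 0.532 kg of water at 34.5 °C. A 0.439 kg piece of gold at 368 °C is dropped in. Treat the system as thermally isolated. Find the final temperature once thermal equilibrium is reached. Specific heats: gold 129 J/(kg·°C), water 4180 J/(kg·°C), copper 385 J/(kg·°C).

T_f ≈ 42.4 °C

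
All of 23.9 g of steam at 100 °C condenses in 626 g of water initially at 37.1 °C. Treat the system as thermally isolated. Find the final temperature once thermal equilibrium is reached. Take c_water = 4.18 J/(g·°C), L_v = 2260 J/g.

T_f ≈ 59.3 °C

Net heat exchanged in the isolated system is zero:
latent heat released on condensation: 23.9×2260 = 54014
  condensed water 100 °C→T: 99.9(T − 100)
  water warms: 626×4.18×(T − 37.1) = 2616.7(T − 37.1)
2716.6 T = 54014 + 9990.2 + 97079 = 161083
T ≈ 59.30 °C — below 100 °C, confirming all the steam condensed.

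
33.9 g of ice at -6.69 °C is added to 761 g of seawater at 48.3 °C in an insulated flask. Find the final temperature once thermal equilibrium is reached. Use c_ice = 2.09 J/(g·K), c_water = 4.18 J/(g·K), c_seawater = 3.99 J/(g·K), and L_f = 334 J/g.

Heat gained plus heat lost sum to zero:
ice -6.69→0 °C: 33.9·2.09·6.69 = 473.99
  melt ice: 33.9·334 = 11323
  warm the meltwater: 141.7 T
  seawater: 3036.4(T − 48.3)
3178.1 T = 146658 − 11797 = 134861
T ≈ 42.43 °C. Since T > 0 °C, the all-ice-melts assumption holds.

T_f ≈ 42.4 °C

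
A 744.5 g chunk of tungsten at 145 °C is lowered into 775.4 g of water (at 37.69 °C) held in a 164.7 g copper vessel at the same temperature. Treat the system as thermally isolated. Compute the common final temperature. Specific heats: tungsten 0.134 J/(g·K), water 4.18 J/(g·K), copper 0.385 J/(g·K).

Energy conservation, ΣQ = 0:
744.5*0.134*(T − 145) + 775.4*4.18*(T − 37.69) + 164.7*0.385*(T − 37.69) = 0
3404.3 T = 139015
T ≈ 40.83 °C

T_f ≈ 40.8 °C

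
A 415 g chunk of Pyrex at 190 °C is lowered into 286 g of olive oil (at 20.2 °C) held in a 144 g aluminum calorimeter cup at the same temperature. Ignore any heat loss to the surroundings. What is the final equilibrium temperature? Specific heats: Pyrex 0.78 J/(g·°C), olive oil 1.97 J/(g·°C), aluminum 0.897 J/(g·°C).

Let T be the final temperature. ΣQ_i = 0:
415·0.78·(T − 190) + 286·1.97·(T − 20.2) + 144·0.897·(T − 20.2) = 0
323.7(T − 190) + 563.42(T − 20.2) + 129.17(T − 20.2) = 0
(323.7 + 563.42 + 129.17) T = 323.7·190 + 563.42·20.2 + 129.17·20.2
T ≈ 74.28 °C

T_f ≈ 74.3 °C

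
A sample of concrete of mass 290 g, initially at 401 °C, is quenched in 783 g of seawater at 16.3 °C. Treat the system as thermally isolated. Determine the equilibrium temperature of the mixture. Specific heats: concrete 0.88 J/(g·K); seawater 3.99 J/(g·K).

Heat gained plus heat lost sum to zero:
290×0.88×(T − 401) + 783×3.99×(T − 16.3) = 0
(255.2 + 3124.2) T = 255.2×401 + 3124.2×16.3
T = 153259/3379.4 ≈ 45.35 °C

T_f ≈ 45.4 °C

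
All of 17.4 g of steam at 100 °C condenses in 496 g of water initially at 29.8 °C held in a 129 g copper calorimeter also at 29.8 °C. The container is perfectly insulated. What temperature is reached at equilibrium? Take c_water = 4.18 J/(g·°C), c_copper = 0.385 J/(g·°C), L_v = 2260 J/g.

T_f ≈ 50.0 °C

Energy balance with sensible and latent terms:
steam→water at 100 °C releases m L_v = 17.4·2260 = 39324; condensed water 100 °C→T: 72.73(T − 100); water warms: 496·4.18·(T − 29.8) = 2073.3(T − 29.8); copper cup: 129·0.385·(T − 29.8) = 49.66(T − 29.8)
2195.7 T = 39324 + 7273.2 + 63264 = 109861
T ≈ 50.04 °C — below 100 °C, confirming all the steam condensed.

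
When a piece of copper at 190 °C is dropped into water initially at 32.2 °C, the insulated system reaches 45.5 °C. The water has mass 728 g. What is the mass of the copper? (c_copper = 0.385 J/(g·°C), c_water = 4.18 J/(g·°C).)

Net heat exchanged in the isolated system is zero:
m·0.385·(45.5 − 190) + 728·4.18·(45.5 − 32.2) = 0
-55.63 m = -40472
m = -40472/-55.63 ≈ 727.5 g

m ≈ 727 g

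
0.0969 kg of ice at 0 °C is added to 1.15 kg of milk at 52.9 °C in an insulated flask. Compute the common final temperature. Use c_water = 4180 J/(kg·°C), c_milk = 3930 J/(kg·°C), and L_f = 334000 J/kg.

Let T be the final temperature. ΣQ_i = 0:
melt ice: 0.0969·334000 = 32365; meltwater 0→T: 0.0969·4180·T = 405.04 T; milk cools: 1.15·3930·(T − 52.9) = 4519.5(T − 52.9)
4924.5 T = 239082 − 32365 = 206717
T ≈ 41.98 °C — above 0 °C, consistent with complete melting.

T_f ≈ 42.0 °C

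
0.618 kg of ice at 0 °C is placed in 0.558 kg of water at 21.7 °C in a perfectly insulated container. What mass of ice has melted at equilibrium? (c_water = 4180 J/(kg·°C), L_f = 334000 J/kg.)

Heat available from the water dropping to 0 °C: 0.558·4180·21.7 = 50614 J.
To melt every bit of ice: 0.618·334000 = 206412 J.
That's not enough to melt it all — equilibrium is at 0 °C with ice remaining.
m_melted·334000 = 50614  ⇒  m_melted ≈ 0.1515 kg.

m_melted ≈ 0.152 kg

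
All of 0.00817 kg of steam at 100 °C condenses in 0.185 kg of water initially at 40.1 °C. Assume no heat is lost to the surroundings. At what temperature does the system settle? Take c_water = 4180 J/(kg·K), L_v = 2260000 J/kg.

Taking heat into each body as positive, Σ m c ΔT = 0:
latent heat released on condensation: 0.00817·2260000 = 18464
  condensate cools 100→T: 0.00817·4180·(T − 100) = 34.15(T − 100)
  water warms: 0.185·4180·(T − 40.1) = 773.3(T − 40.1)
807.45 T = 18464 + 3415.1 + 31009 = 52889
T ≈ 65.50 °C, under the boiling point, so the assumption holds.

T_f ≈ 65.5 °C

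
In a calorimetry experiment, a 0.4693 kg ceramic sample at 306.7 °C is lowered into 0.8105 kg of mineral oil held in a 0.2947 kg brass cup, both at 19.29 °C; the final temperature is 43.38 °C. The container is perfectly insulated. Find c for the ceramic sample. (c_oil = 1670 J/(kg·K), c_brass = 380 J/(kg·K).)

Setting the total heat transfer to zero:
0.4693·c·(43.38 − 306.7) + 0.8105·1670·(43.38 − 19.29) + 0.2947·380·(43.38 − 19.29) = 0
-123.58 c = -35304
c = -35304/-123.58 ≈ 285.7 J/(kg·K)

c ≈ 286 J/(kg·K)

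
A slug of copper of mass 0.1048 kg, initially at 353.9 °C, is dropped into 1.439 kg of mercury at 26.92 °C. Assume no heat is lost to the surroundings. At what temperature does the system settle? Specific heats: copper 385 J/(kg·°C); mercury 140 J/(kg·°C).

|Q_copper| = |Q_mercury|:
0.1048·385·(353.9 − T) = 1.439·140·(T − 26.92)
40.35(353.9 − T) = 201.46(T − 26.92)
241.81 T = 19702  ⇒  T ≈ 81.48 °C

T_f ≈ 81.5 °C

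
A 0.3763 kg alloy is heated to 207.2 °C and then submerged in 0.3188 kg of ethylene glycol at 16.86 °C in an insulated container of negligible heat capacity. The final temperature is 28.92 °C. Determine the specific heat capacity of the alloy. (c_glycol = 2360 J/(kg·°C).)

Heat gained plus heat lost sum to zero:
0.3763×c×(28.92 − 207.2) + 0.3188×2360×(28.92 − 16.86) = 0
-67.09 c = -9073.6
c = -9073.6/-67.09 ≈ 135.3 J/(kg·°C)

c ≈ 135 J/(kg·°C)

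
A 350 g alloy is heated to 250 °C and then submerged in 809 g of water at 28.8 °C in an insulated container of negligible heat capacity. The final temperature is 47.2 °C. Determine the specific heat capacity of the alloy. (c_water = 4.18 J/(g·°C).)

Heat lost by the alloy = heat gained by the water:
350·c·(250 − 47.2) = 809·4.18·(47.2 − 28.8)
70980 c = 62222  ⇒  c ≈ 0.8766 J/(g·°C)

c ≈ 0.877 J/(g·°C)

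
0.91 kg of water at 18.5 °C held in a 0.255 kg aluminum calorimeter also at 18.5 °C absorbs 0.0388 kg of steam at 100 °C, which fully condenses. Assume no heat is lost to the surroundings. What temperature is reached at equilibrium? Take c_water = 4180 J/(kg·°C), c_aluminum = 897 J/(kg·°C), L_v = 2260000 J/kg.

T_f ≈ 42.6 °C

Let T be the final temperature. ΣQ_i = 0:
condense steam: −0.0388×2260000 = −87688
  condensate cools 100→T: 0.0388×4180×(T − 100) = 162.18(T − 100)
  original water: 3803.8(T − 18.5)
  cup: 228.74(T − 18.5)
4194.7 T = 87688 + 16218 + 74602 = 178508
T ≈ 42.56 °C — below 100 °C, confirming all the steam condensed.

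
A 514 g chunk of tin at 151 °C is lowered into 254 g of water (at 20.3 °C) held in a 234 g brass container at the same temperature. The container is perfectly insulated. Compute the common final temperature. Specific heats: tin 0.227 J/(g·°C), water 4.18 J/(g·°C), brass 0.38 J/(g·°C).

T_f ≈ 32.3 °C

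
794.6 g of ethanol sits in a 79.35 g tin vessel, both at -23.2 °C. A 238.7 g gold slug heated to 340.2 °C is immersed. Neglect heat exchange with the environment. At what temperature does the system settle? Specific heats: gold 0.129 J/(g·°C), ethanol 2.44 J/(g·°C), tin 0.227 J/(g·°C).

Let T be the final temperature. ΣQ_i = 0:
238.7·0.129·(T − 340.2) + 794.6·2.44·(T − (-23.2)) + 79.35·0.227·(T − (-23.2)) = 0
30.79(T − 340.2) + 1938.8(T − (-23.2)) + 18.01(T − (-23.2)) = 0
(30.79 + 1938.8 + 18.01) T = 30.79·340.2 + 1938.8·(-23.2) + 18.01·(-23.2)
T ≈ -17.57 °C

T_f ≈ -17.6 °C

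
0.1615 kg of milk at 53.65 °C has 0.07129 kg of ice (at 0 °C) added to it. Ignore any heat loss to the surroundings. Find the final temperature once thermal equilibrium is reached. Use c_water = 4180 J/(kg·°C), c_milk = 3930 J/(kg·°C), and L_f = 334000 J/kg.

Conservation of energy gives ΣQ = 0:
fusion: m_ice L_f = 0.07129×334000 = 23811
  warm the meltwater: 297.99 T
  milk: 634.7(T − 53.65)
932.69 T = 34051 − 23811 = 10241
T ≈ 10.98 °C (positive, so assuming full melt was valid).

T_f ≈ 11.0 °C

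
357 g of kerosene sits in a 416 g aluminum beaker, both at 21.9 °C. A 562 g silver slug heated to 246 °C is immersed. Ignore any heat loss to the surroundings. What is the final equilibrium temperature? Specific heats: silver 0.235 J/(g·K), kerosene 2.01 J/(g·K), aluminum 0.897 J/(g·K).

T_f ≈ 46.1 °C

Let T be the final temperature. ΣQ_i = 0:
562×0.235×(T − 246) + 357×2.01×(T − 21.9) + 416×0.897×(T − 21.9) = 0
132.07(T − 246) + 717.57(T − 21.9) + 373.15(T − 21.9) = 0
(132.07 + 717.57 + 373.15) T = 132.07×246 + 717.57×21.9 + 373.15×21.9
T = 56376 / 1222.8 = 46.1 °C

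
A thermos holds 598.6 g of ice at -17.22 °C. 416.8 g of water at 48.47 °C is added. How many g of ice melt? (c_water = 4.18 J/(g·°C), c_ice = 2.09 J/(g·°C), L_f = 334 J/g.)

m_melted ≈ 188 g

Water can give up m c ΔT = 416.8·4.18·48.47 = 84446 J before reaching 0 °C.
Warming the ice to 0 °C takes 598.6·2.09·17.22 = 21543 J, leaving 62902 J for melting.
To melt every bit of ice: 598.6·334 = 199932 J.
62902 J < 199932 J, so only part of the ice melts and the system sits at 0 °C.
Mass melted = 62902/334 ≈ 188.3 g.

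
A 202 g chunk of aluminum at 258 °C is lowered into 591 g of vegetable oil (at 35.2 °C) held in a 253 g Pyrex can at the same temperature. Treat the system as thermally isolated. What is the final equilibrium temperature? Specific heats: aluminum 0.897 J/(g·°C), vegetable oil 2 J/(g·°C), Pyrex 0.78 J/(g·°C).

T_f ≈ 61.1 °C

With ΣQ=0 the equilibrium temperature is the m·c-weighted mean:
T_f = (181.19*258 + 1182*35.2 + 197.34*35.2) / (181.19 + 1182 + 197.34)
    = 95301 / 1560.5 ≈ 61.07 °C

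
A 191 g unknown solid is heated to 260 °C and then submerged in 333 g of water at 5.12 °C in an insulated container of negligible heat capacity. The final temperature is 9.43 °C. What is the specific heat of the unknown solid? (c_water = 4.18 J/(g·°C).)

m_s c (T_s − T_f) = m_water c_water (T_f − T_0):
191·c·(260 − 9.43) = 333·4.18·(9.43 − 5.12)
47859 c = 5999.3  ⇒  c ≈ 0.1254 J/(g·°C)

c ≈ 0.125 J/(g·°C)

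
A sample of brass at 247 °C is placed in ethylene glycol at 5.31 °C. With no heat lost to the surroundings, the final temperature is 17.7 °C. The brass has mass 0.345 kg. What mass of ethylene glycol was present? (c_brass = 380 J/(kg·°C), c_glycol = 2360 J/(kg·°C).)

Conservation of energy gives ΣQ = 0:
0.345×380×(17.7 − 247) + m×2360×(17.7 − 5.31) = 0
29240 m = 30061
m = 30061/29240 ≈ 1.028 kg

m ≈ 1.03 kg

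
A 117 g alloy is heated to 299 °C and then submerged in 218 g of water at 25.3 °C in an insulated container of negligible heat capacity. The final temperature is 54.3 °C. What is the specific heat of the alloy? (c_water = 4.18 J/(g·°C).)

c ≈ 0.923 J/(g·°C)

Heat lost by the alloy = heat gained by the water:
117×c×(299 − 54.3) = 218×4.18×(54.3 − 25.3)
28630 c = 26426  ⇒  c ≈ 0.923 J/(g·°C)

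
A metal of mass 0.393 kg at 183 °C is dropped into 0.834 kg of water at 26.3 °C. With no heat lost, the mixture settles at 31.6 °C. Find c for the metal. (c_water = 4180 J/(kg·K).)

Conservation of energy gives ΣQ = 0:
0.393×c×(31.6 − 183) + 0.834×4180×(31.6 − 26.3) = 0
-59.5 c = -18476
c = -18476/-59.5 ≈ 310.5 J/(kg·K)

c ≈ 311 J/(kg·K)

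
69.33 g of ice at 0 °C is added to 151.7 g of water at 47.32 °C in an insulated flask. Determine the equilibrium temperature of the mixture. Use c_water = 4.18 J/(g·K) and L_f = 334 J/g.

T_f ≈ 7.4 °C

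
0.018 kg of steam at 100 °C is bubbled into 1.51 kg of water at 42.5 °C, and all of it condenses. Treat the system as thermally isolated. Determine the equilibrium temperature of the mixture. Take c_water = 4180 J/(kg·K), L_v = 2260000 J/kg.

T_f ≈ 49.5 °C

Conservation of energy gives ΣQ = 0:
latent heat released on condensation: 0.018×2260000 = 40680; condensed water 100 °C→T: 75.24(T − 100); original water: 6311.8(T − 42.5)
6387 T = 40680 + 7524 + 268252 = 316456
T ≈ 49.55 °C, under the boiling point, so the assumption holds.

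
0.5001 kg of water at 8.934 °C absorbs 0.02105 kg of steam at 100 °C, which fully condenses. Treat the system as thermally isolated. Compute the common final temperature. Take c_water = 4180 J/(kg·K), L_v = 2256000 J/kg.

T_f ≈ 34.4 °C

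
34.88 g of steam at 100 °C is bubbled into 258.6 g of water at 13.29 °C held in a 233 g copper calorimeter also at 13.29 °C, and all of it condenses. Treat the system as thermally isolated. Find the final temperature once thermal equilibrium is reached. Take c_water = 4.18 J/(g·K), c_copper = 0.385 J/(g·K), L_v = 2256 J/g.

Sum of m c ΔT and latent-heat terms is zero:
steam→water at 100 °C releases m L_v = 34.88×2256 = 78689
  condensate cools 100→T: 34.88×4.18×(T − 100) = 145.8(T − 100)
  water warms: 258.6×4.18×(T − 13.29) = 1080.9(T − 13.29)
  copper cup: 233×0.385×(T − 13.29) = 89.7(T − 13.29)
1316.5 T = 78689 + 14580 + 15558 = 108827
T ≈ 82.67 °C, under the boiling point, so the assumption holds.

T_f ≈ 82.7 °C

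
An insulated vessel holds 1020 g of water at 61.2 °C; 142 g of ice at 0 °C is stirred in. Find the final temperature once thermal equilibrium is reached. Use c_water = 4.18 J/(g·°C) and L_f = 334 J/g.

T_f ≈ 44.0 °C

Energy conservation, ΣQ = 0:
melt ice: 142·334 = 47428; warm the meltwater: 593.56 T; water: 4263.6(T − 61.2)
4857.2 T = 260932 − 47428 = 213504
T ≈ 43.96 °C (positive, so assuming full melt was valid).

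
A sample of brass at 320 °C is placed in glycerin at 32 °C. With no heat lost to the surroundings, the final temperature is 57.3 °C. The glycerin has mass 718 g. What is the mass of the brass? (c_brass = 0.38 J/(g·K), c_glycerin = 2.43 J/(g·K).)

Setting the total heat transfer to zero:
m×0.38×(57.3 − 320) + 718×2.43×(57.3 − 32) = 0
-99.83 m = -44142
m = -44142/-99.83 ≈ 442.2 g

m ≈ 442 g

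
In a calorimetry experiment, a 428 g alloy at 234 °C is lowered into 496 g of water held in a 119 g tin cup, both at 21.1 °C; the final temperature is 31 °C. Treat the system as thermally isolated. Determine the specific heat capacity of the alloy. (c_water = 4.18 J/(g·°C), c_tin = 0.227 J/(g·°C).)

c ≈ 0.239 J/(g·°C)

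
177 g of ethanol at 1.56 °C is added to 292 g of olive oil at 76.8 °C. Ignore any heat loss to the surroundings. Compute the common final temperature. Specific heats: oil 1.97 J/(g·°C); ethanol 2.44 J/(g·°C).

T_f ≈ 44.5 °C

Net heat exchanged in the isolated system is zero:
292·1.97·(T − 76.8) + 177·2.44·(T − 1.56) = 0
575.24(T − 76.8) + 431.88(T − 1.56) = 0
(575.24 + 431.88) T = 575.24·76.8 + 431.88·1.56
T = 44852/1007.1 ≈ 44.54 °C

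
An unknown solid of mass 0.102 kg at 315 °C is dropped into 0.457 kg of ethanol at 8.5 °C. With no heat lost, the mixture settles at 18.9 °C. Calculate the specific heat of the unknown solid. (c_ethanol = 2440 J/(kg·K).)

c ≈ 384 J/(kg·K)

Setting the total heat transfer to zero:
0.102×c×(18.9 − 315) + 0.457×2440×(18.9 − 8.5) = 0
-30.2 c = -11597
c = -11597/-30.2 ≈ 384 J/(kg·K)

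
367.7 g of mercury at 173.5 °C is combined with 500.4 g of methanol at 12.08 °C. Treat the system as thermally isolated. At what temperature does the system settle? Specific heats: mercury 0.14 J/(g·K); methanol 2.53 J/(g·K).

T_f ≈ 18.4 °C

Set heat shed by the hot body equal to heat absorbed by the cold body:
367.7*0.14*(173.5 − T) = 500.4*2.53*(T − 12.08)
51.48(173.5 − T) = 1266(T − 12.08)
1317.5 T = 24225  ⇒  T ≈ 18.39 °C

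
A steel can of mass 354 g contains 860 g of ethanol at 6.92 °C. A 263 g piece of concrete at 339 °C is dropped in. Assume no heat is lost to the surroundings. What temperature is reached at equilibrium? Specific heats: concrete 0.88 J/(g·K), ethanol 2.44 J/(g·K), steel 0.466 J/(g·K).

T_f ≈ 37.7 °C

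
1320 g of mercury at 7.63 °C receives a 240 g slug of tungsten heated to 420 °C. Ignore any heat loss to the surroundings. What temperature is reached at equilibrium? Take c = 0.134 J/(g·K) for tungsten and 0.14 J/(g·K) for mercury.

T_f ≈ 68.8 °C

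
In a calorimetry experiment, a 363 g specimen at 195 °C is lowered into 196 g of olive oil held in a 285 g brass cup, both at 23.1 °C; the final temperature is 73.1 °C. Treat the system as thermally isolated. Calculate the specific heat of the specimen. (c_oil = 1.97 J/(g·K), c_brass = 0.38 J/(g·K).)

Heat gained plus heat lost sum to zero:
363·c·(73.1 − 195) + 196·1.97·(73.1 − 23.1) + 285·0.38·(73.1 − 23.1) = 0
-44250 c = -24721
c = -24721/-44250 ≈ 0.5587 J/(g·K)

c ≈ 0.559 J/(g·K)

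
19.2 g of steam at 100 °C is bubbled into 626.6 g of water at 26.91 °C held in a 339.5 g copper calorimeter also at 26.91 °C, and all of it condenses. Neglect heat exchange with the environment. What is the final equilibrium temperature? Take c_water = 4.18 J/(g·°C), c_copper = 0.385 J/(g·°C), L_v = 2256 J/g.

T_f ≈ 44.3 °C

Heat gained plus heat lost sum to zero:
latent heat released on condensation: 19.2×2256 = 43315
  condensate cools 100→T: 19.2×4.18×(T − 100) = 80.26(T − 100)
  original water: 2619.2(T − 26.91)
  cup: 130.71(T − 26.91)
2830.2 T = 43315 + 8025.6 + 74000 = 125340
T ≈ 44.29 °C (< 100 °C, so full condensation is consistent).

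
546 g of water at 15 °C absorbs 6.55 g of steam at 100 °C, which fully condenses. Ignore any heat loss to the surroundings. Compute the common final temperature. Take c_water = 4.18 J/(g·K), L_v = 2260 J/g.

T_f ≈ 22.4 °C

Let T be the final temperature. ΣQ_i = 0:
steam→water at 100 °C releases m L_v = 6.55·2260 = 14803
  condensed water 100 °C→T: 27.38(T − 100)
  original water: 2282.3(T − 15)
2309.7 T = 14803 + 2737.9 + 34234 = 51775
T ≈ 22.42 °C, under the boiling point, so the assumption holds.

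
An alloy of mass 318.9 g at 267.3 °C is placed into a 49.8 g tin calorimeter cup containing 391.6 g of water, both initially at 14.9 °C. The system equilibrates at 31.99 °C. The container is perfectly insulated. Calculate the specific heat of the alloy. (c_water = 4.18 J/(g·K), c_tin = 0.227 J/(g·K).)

c ≈ 0.375 J/(g·K)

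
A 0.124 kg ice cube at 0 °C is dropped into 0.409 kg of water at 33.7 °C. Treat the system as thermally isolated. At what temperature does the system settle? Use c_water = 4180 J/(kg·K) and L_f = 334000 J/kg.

T_f ≈ 7.3 °C

Heat gained plus heat lost sum to zero:
latent heat to melt: 0.124·334000 = 41416; warm the meltwater: 518.32 T; water: 1709.6(T − 33.7)
2227.9 T = 57614 − 41416 = 16198
T ≈ 7.27 °C (positive, so assuming full melt was valid).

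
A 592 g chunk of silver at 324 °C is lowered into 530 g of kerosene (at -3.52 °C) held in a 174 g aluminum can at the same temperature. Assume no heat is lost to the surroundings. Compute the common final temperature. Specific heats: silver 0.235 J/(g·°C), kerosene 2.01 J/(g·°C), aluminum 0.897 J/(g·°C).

T_f ≈ 30.0 °C

Let T be the final temperature. ΣQ_i = 0:
592·0.235·(T − 324) + 530·2.01·(T − (-3.52)) + 174·0.897·(T − (-3.52)) = 0
139.12(T − 324) + 1065.3(T − (-3.52)) + 156.08(T − (-3.52)) = 0
(139.12 + 1065.3 + 156.08) T = 139.12·324 + 1065.3·(-3.52) + 156.08·(-3.52)
T ≈ 29.97 °C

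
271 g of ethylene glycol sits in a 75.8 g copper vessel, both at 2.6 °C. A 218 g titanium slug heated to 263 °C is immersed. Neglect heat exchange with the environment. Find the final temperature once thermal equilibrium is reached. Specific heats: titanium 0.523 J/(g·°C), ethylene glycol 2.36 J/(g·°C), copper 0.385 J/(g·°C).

Let T be the final temperature. ΣQ_i = 0:
218*0.523*(T − 263) + 271*2.36*(T − 2.6) + 75.8*0.385*(T − 2.6) = 0
(114.01 + 639.56 + 29.18) T = 114.01*263 + 639.56*2.6 + 29.18*2.6
T ≈ 40.53 °C

T_f ≈ 40.5 °C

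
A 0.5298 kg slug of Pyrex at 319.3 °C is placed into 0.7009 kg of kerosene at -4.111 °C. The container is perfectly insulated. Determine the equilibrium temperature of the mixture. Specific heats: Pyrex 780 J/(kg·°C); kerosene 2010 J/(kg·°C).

T_f = Σ m_i c_i T_i / Σ m_i c_i:
T_f = (413.24*319.3 + 1408.8*(-4.111)) / (413.24 + 1408.8)
    = 126157 / 1822.1 ≈ 69.24 °C

T_f ≈ 69.2 °C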